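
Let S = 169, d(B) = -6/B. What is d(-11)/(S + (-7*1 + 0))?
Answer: 1/297 ≈ 0.0033670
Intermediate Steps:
d(-11)/(S + (-7*1 + 0)) = (-6/(-11))/(169 + (-7*1 + 0)) = (-6*(-1/11))/(169 + (-7 + 0)) = 6/(11*(169 - 7)) = (6/11)/162 = (6/11)*(1/162) = 1/297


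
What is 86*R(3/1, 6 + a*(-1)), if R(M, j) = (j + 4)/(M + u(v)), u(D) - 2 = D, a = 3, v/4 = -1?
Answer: 602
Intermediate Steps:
v = -4 (v = 4*(-1) = -4)
u(D) = 2 + D
R(M, j) = (4 + j)/(-2 + M) (R(M, j) = (j + 4)/(M + (2 - 4)) = (4 + j)/(M - 2) = (4 + j)/(-2 + M))
86*R(3/1, 6 + a*(-1)) = 86*((4 + (6 + 3*(-1)))/(-2 + 3/1)) = 86*((4 + (6 - 3))/(-2 + 3*1)) = 86*((4 + 3)/(-2 + 3)) = 86*(7/1) = 86*(1*7) = 86*7 = 602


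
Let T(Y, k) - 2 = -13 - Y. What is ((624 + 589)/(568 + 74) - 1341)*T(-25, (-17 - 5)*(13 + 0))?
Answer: -6017963/321 ≈ -18748.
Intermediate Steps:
T(Y, k) = -11 - Y (T(Y, k) = 2 + (-13 - Y) = -11 - Y)
((624 + 589)/(568 + 74) - 1341)*T(-25, (-17 - 5)*(13 + 0)) = ((624 + 589)/(568 + 74) - 1341)*(-11 - 1*(-25)) = (1213/642 - 1341)*(-11 + 25) = (1213*(1/642) - 1341)*14 = (1213/642 - 1341)*14 = -859709/642*14 = -6017963/321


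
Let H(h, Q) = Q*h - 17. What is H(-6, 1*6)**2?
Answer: 2809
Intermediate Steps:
H(h, Q) = -17 + Q*h
H(-6, 1*6)**2 = (-17 + (1*6)*(-6))**2 = (-17 + 6*(-6))**2 = (-17 - 36)**2 = (-53)**2 = 2809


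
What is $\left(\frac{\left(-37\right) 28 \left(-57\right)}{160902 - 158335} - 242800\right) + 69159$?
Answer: $- \frac{445677395}{2567} \approx -1.7362 \cdot 10^{5}$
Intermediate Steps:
$\left(\frac{\left(-37\right) 28 \left(-57\right)}{160902 - 158335} - 242800\right) + 69159 = \left(\frac{\left(-1036\right) \left(-57\right)}{160902 - 158335} - 242800\right) + 69159 = \left(\frac{59052}{2567} - 242800\right) + 69159 = - \frac{623208548}{2567} + 69159 = - \frac{445677395}{2567}$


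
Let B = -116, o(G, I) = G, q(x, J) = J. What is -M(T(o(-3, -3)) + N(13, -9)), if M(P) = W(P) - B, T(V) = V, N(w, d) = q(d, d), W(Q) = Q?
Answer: -104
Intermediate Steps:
N(w, d) = d
M(P) = 116 + P (M(P) = P - 1*(-116) = P + 116 = 116 + P)
-M(T(o(-3, -3)) + N(13, -9)) = -(116 + (-3 - 9)) = -(116 - 12) = -1*104 = -104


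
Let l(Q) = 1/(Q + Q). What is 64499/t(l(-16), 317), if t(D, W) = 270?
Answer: 64499/270 ≈ 238.89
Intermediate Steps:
l(Q) = 1/(2*Q)
64499/t(l(-16), 317) = 64499/270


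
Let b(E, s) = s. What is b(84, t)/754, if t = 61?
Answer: 61/754 ≈ 0.080902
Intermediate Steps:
b(84, t)/754 = 61/754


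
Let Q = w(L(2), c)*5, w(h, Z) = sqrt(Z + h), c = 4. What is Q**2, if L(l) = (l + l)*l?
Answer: 300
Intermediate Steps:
L(l) = 2*l**2 (L(l) = (2*l)*l = 2*l**2)
Q = 10*sqrt(3) (Q = sqrt(4 + 2*2**2)*5 = sqrt(4 + 2*4)*5 = sqrt(4 + 8)*5 = sqrt(12)*5 = (2*sqrt(3))*5 = 10*sqrt(3) ≈ 17.320)
Q**2 = (10*sqrt(3))**2 = 300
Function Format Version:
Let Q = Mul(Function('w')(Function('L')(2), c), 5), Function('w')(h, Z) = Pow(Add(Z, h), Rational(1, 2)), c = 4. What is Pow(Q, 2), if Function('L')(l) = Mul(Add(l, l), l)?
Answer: 300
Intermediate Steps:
Function('L')(l) = Mul(2, Pow(l, 2)) (Function('L')(l) = Mul(Mul(2, l), l) = Mul(2, Pow(l, 2)))
Q = Mul(10, Pow(3, Rational(1, 2))) (Q = Mul(Pow(Add(4, Mul(2, Pow(2, 2))), Rational(1, 2)), 5) = Mul(Pow(Add(4, Mul(2, 4)), Rational(1, 2)), 5) = Mul(Pow(Add(4, 8), Rational(1, 2)), 5) = Mul(Pow(12, Rational(1, 2)), 5) = Mul(Mul(2, Pow(3, Rational(1, 2))), 5) = Mul(10, Pow(3, Rational(1, 2))) ≈ 17.320)
Pow(Q, 2) = Pow(Mul(10, Pow(3, Rational(1, 2))), 2) = 300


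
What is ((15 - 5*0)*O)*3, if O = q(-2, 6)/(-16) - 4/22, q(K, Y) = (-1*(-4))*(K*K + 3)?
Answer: -3825/44 ≈ -86.932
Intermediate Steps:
q(K, Y) = 12 + 4*K**2 (q(K, Y) = 4*(K**2 + 3) = 4*(3 + K**2) = 12 + 4*K**2)
O = -85/44 (O = (12 + 4*(-2)**2)/(-16) - 4/22 = (12 + 4*4)*(-1/16) - 4*1/22 = (12 + 16)*(-1/16) - 2/11 = 28*(-1/16) - 2/11 = -7/4 - 2/11 = -85/44 ≈ -1.9318)
((15 - 5*0)*O)*3 = ((15 - 5*0)*(-85/44))*3 = ((15 - 1*0)*(-85/44))*3 = ((15 + 0)*(-85/44))*3 = (15*(-85/44))*3 = -1275/44*3 = -3825/44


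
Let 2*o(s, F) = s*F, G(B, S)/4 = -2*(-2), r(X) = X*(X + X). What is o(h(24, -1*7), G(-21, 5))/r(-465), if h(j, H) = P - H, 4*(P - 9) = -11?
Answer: 53/216225 ≈ 0.00024511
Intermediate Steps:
r(X) = 2*X**2 (r(X) = X*(2*X) = 2*X**2)
G(B, S) = 16 (G(B, S) = 4*(-2*(-2)) = 4*4 = 16)
P = 25/4 (P = 9 + (1/4)*(-11) = 9 - 11/4 = 25/4 ≈ 6.2500)
h(j, H) = 25/4 - H
o(s, F) = F*s/2 (o(s, F) = (s*F)/2 = (F*s)/2 = F*s/2)
o(h(24, -1*7), G(-21, 5))/r(-465) = ((1/2)*16*(25/4 - (-1)*7))/((2*(-465)**2)) = ((1/2)*16*(25/4 - 1*(-7)))/((2*216225)) = ((1/2)*16*(25/4 + 7))/432450 = ((1/2)*16*(53/4))*(1/432450) = 106*(1/432450) = 53/216225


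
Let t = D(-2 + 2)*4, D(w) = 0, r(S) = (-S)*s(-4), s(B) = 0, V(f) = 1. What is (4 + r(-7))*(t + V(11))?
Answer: 4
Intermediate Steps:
r(S) = 0 (r(S) = -S*0 = 0)
t = 0 (t = 0*4 = 0)
(4 + r(-7))*(t + V(11)) = (4 + 0)*(0 + 1) = 4*1 = 4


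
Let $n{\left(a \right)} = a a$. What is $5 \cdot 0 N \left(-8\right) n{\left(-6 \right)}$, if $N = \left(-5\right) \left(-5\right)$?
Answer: $0$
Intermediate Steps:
$N = 25$
$n{\left(a \right)} = a^{2}$
$5 \cdot 0 N \left(-8\right) n{\left(-6 \right)} = 5 \cdot 0 \cdot 25 \left(-8\right) \left(-6\right)^{2} = 0 \cdot 25 \left(-8\right) 36 = 0 \left(-8\right) 36 = 0 \cdot 36 = 0$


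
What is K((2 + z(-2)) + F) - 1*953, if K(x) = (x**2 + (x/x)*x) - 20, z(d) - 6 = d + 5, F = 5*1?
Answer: -701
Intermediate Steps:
F = 5
z(d) = 11 + d (z(d) = 6 + (d + 5) = 6 + (5 + d) = 11 + d)
K(x) = -20 + x + x**2 (K(x) = (x**2 + 1*x) - 20 = (x**2 + x) - 20 = (x + x**2) - 20 = -20 + x + x**2)
K((2 + z(-2)) + F) - 1*953 = (-20 + ((2 + (11 - 2)) + 5) + ((2 + (11 - 2)) + 5)**2) - 1*953 = (-20 + ((2 + 9) + 5) + ((2 + 9) + 5)**2) - 953 = (-20 + (11 + 5) + (11 + 5)**2) - 953 = (-20 + 16 + 16**2) - 953 = (-20 + 16 + 256) - 953 = 252 - 953 = -701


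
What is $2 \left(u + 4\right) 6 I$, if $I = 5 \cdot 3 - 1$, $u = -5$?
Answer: $-168$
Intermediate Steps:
$I = 14$ ($I = 15 - 1 = 14$)
$2 \left(u + 4\right) 6 I = 2 \left(-5 + 4\right) 6 \cdot 14 = 2 \left(\left(-1\right) 6\right) 14 = 2 \left(-6\right) 14 = \left(-12\right) 14 = -168$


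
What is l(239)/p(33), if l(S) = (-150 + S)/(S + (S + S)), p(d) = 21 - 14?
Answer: 89/5019 ≈ 0.017733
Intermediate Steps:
p(d) = 7
l(S) = (-150 + S)/(3*S) (l(S) = (-150 + S)/(S + 2*S) = (-150 + S)/((3*S)) = (-150 + S)*(1/(3*S)) = (-150 + S)/(3*S))
l(239)/p(33) = ((⅓)*(-150 + 239)/239)/7 = ((⅓)*(1/239)*89)*(⅐) = (89/717)*(⅐) = 89/5019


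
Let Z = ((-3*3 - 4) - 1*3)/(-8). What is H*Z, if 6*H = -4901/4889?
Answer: -4901/14667 ≈ -0.33415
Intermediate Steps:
Z = 2 (Z = ((-9 - 4) - 3)*(-1/8) = (-13 - 3)*(-1/8) = -16*(-1/8) = 2)
H = -4901/29334 (H = (-4901/4889)/6 = (-4901*1/4889)/6 = (1/6)*(-4901/4889) = -4901/29334 ≈ -0.16708)
H*Z = -4901/29334*2 = -4901/14667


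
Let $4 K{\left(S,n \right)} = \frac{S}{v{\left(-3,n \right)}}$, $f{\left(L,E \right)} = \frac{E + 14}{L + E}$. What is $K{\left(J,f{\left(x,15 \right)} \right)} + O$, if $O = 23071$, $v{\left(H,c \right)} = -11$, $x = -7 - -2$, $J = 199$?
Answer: $\frac{1014925}{44} \approx 23066.0$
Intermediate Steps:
$x = -5$ ($x = -7 + 2 = -5$)
$f{\left(L,E \right)} = \frac{14 + E}{E + L}$
$K{\left(S,n \right)} = - \frac{S}{44}$ ($K{\left(S,n \right)} = \frac{S \frac{1}{-11}}{4} = \frac{S \left(- \frac{1}{11}\right)}{4} = \frac{\left(- \frac{1}{11}\right) S}{4} = - \frac{S}{44}$)
$K{\left(J,f{\left(x,15 \right)} \right)} + O = \left(- \frac{1}{44}\right) 199 + 23071 = - \frac{199}{44} + 23071 = \frac{1014925}{44}$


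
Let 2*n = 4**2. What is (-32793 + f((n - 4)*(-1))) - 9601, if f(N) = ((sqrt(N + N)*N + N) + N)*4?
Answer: -42426 - 32*I*sqrt(2) ≈ -42426.0 - 45.255*I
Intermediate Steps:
n = 8 (n = (1/2)*4**2 = (1/2)*16 = 8)
f(N) = 8*N + 4*sqrt(2)*N**(3/2) (f(N) = ((sqrt(2*N)*N + N) + N)*4 = (((sqrt(2)*sqrt(N))*N + N) + N)*4 = ((sqrt(2)*N**(3/2) + N) + N)*4 = ((N + sqrt(2)*N**(3/2)) + N)*4 = (2*N + sqrt(2)*N**(3/2))*4 = 8*N + 4*sqrt(2)*N**(3/2))
(-32793 + f((n - 4)*(-1))) - 9601 = (-32793 + (8*((8 - 4)*(-1)) + 4*sqrt(2)*((8 - 4)*(-1))**(3/2))) - 9601 = (-32793 + (8*(4*(-1)) + 4*sqrt(2)*(4*(-1))**(3/2))) - 9601 = (-32793 + (8*(-4) + 4*sqrt(2)*(-4)**(3/2))) - 9601 = (-32793 + (-32 + 4*sqrt(2)*(-8*I))) - 9601 = (-32793 + (-32 - 32*I*sqrt(2))) - 9601 = (-32825 - 32*I*sqrt(2)) - 9601 = -42426 - 32*I*sqrt(2)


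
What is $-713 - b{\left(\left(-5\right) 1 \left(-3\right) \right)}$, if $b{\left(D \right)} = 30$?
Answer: $-743$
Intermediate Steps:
$-713 - b{\left(\left(-5\right) 1 \left(-3\right) \right)} = -713 - 30 = -743$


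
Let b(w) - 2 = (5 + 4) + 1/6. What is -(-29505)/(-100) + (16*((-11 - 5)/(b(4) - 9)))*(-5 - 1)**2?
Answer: -1182633/260 ≈ -4548.6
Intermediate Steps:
b(w) = 67/6 (b(w) = 2 + ((5 + 4) + 1/6) = 2 + (9 + 1/6) = 2 + 55/6 = 67/6)
-(-29505)/(-100) + (16*((-11 - 5)/(b(4) - 9)))*(-5 - 1)**2 = -(-29505)/(-100) + (16*((-11 - 5)/(67/6 - 9)))*(-5 - 1)**2 = -(-29505)*(-1)/100 + (16*(-16/13/6))*(-6)**2 = -281*21/20 + (16*(-16*6/13))*36 = -5901/20 + (16*(-96/13))*36 = -5901/20 - 1536/13*36 = -5901/20 - 55296/13 = -1182633/260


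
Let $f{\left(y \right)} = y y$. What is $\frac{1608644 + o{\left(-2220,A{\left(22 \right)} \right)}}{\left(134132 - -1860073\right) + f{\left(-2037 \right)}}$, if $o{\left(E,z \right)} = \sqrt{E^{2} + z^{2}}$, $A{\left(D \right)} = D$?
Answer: $\frac{804322}{3071787} + \frac{\sqrt{1232221}}{3071787} \approx 0.2622$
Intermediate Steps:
$f{\left(y \right)} = y^{2}$
$\frac{1608644 + o{\left(-2220,A{\left(22 \right)} \right)}}{\left(134132 - -1860073\right) + f{\left(-2037 \right)}} = \frac{1608644 + \sqrt{\left(-2220\right)^{2} + 22^{2}}}{\left(134132 - -1860073\right) + \left(-2037\right)^{2}} = \frac{1608644 + \sqrt{4928400 + 484}}{\left(134132 + 1860073\right) + 4149369} = \frac{1608644 + \sqrt{4928884}}{1994205 + 4149369} = \frac{1608644 + 2 \sqrt{1232221}}{6143574} = \left(1608644 + 2 \sqrt{1232221}\right) \frac{1}{6143574} = \frac{804322}{3071787} + \frac{\sqrt{1232221}}{3071787}$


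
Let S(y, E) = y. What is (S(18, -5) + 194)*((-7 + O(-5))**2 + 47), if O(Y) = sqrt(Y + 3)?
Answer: 19928 - 2968*I*sqrt(2) ≈ 19928.0 - 4197.4*I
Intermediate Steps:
O(Y) = sqrt(3 + Y)
(S(18, -5) + 194)*((-7 + O(-5))**2 + 47) = (18 + 194)*((-7 + sqrt(3 - 5))**2 + 47) = 212*((-7 + sqrt(-2))**2 + 47) = 212*((-7 + I*sqrt(2))**2 + 47) = 212*(47 + (-7 + I*sqrt(2))**2) = 9964 + 212*(-7 + I*sqrt(2))**2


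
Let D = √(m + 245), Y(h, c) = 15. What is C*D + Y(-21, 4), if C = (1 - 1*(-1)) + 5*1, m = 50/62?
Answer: 15 + 14*√59055/31 ≈ 124.75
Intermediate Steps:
m = 25/31 (m = 50*(1/62) = 25/31 ≈ 0.80645)
D = 2*√59055/31 (D = √(25/31 + 245) = √(7620/31) = 2*√59055/31 ≈ 15.678)
C = 7 (C = (1 + 1) + 5 = 2 + 5 = 7)
C*D + Y(-21, 4) = 7*(2*√59055/31) + 15 = 14*√59055/31 + 15 = 15 + 14*√59055/31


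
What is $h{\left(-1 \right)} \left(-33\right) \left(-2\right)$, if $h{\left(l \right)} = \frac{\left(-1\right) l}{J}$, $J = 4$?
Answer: $\frac{33}{2} \approx 16.5$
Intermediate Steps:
$h{\left(l \right)} = - \frac{l}{4}$ ($h{\left(l \right)} = \frac{\left(-1\right) l}{4} = - l \frac{1}{4} = - \frac{l}{4}$)
$h{\left(-1 \right)} \left(-33\right) \left(-2\right) = \left(- \frac{1}{4}\right) \left(-1\right) \left(-33\right) \left(-2\right) = \frac{1}{4} \left(-33\right) \left(-2\right) = \left(- \frac{33}{4}\right) \left(-2\right) = \frac{33}{2}$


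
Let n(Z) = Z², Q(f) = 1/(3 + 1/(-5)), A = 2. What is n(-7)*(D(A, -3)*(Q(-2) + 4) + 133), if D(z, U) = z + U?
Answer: 12607/2 ≈ 6303.5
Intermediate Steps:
Q(f) = 5/14 (Q(f) = 1/(3 - ⅕) = 1/(14/5) = 5/14)
D(z, U) = U + z
n(-7)*(D(A, -3)*(Q(-2) + 4) + 133) = (-7)²*((-3 + 2)*(5/14 + 4) + 133) = 49*(-1*61/14 + 133) = 49*(-61/14 + 133) = 49*(1801/14) = 12607/2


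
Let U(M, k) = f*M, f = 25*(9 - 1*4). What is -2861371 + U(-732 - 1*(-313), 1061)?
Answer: -2913746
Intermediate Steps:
f = 125 (f = 25*(9 - 4) = 25*5 = 125)
U(M, k) = 125*M
-2861371 + U(-732 - 1*(-313), 1061) = -2861371 + 125*(-732 - 1*(-313)) = -2861371 + 125*(-732 + 313) = -2861371 + 125*(-419) = -2861371 - 52375 = -2913746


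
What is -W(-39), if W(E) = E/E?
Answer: -1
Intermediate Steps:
W(E) = 1
-W(-39) = -1*1 = -1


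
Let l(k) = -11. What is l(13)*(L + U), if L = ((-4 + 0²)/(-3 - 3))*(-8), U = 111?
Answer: -3487/3 ≈ -1162.3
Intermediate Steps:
L = -16/3 (L = ((-4 + 0)/(-6))*(-8) = -4*(-⅙)*(-8) = (⅔)*(-8) = -16/3 ≈ -5.3333)
l(13)*(L + U) = -11*(-16/3 + 111) = -11*317/3 = -3487/3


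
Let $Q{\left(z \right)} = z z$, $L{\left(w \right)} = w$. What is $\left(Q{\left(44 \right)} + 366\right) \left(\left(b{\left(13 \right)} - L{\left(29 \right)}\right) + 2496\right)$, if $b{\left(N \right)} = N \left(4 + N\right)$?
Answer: $6187776$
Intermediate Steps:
$Q{\left(z \right)} = z^{2}$
$\left(Q{\left(44 \right)} + 366\right) \left(\left(b{\left(13 \right)} - L{\left(29 \right)}\right) + 2496\right) = \left(44^{2} + 366\right) \left(\left(13 \left(4 + 13\right) - 29\right) + 2496\right) = \left(1936 + 366\right) \left(\left(13 \cdot 17 - 29\right) + 2496\right) = 2302 \left(\left(221 - 29\right) + 2496\right) = 2302 \left(192 + 2496\right) = 2302 \cdot 2688 = 6187776$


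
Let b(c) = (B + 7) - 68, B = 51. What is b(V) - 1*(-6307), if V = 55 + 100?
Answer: 6297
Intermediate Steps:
V = 155
b(c) = -10 (b(c) = (51 + 7) - 68 = 58 - 68 = -10)
b(V) - 1*(-6307) = -10 - 1*(-6307) = -10 + 6307 = 6297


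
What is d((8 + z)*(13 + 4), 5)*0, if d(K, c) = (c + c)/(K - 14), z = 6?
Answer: 0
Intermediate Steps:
d(K, c) = 2*c/(-14 + K) (d(K, c) = (2*c)/(-14 + K) = 2*c/(-14 + K))
d((8 + z)*(13 + 4), 5)*0 = (2*5/(-14 + (8 + 6)*(13 + 4)))*0 = (2*5/(-14 + 14*17))*0 = (2*5/(-14 + 238))*0 = (2*5/224)*0 = (2*5*(1/224))*0 = (5/112)*0 = 0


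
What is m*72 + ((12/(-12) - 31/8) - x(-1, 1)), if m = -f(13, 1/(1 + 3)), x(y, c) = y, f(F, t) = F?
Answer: -7519/8 ≈ -939.88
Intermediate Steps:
m = -13 (m = -1*13 = -13)
m*72 + ((12/(-12) - 31/8) - x(-1, 1)) = -13*72 + ((12/(-12) - 31/8) - 1*(-1)) = -936 + ((12*(-1/12) - 31*⅛) + 1) = -936 + ((-1 - 31/8) + 1) = -936 + (-39/8 + 1) = -936 - 31/8 = -7519/8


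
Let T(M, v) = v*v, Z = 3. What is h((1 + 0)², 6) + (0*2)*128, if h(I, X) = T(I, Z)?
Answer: 9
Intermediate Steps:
T(M, v) = v²
h(I, X) = 9 (h(I, X) = 3² = 9)
h((1 + 0)², 6) + (0*2)*128 = 9 + (0*2)*128 = 9 + 0*128 = 9 + 0 = 9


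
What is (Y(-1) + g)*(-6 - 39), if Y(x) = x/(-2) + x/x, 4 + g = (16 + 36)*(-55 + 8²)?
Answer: -41895/2 ≈ -20948.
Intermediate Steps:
g = 464 (g = -4 + (16 + 36)*(-55 + 8²) = -4 + 52*(-55 + 64) = -4 + 52*9 = -4 + 468 = 464)
Y(x) = 1 - x/2 (Y(x) = x*(-½) + 1 = -x/2 + 1 = 1 - x/2)
(Y(-1) + g)*(-6 - 39) = ((1 - ½*(-1)) + 464)*(-6 - 39) = ((1 + ½) + 464)*(-45) = (3/2 + 464)*(-45) = (931/2)*(-45) = -41895/2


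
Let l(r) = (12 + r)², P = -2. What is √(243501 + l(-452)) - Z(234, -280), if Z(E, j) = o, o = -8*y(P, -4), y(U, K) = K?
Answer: -32 + √437101 ≈ 629.14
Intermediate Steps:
o = 32 (o = -8*(-4) = 32)
Z(E, j) = 32
√(243501 + l(-452)) - Z(234, -280) = √(243501 + (12 - 452)²) - 1*32 = √(243501 + (-440)²) - 32 = √(243501 + 193600) - 32 = √437101 - 32 = -32 + √437101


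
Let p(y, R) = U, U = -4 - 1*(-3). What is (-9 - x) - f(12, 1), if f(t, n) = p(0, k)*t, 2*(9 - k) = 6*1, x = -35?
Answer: 38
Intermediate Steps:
U = -1 (U = -4 + 3 = -1)
k = 6 (k = 9 - 3 = 6)
p(y, R) = -1
f(t, n) = -t
(-9 - x) - f(12, 1) = (-9 - 1*(-35)) - (-1)*12 = (-9 + 35) - 1*(-12) = 26 + 12 = 38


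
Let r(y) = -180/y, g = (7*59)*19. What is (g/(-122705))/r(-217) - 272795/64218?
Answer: -92947670177/21490553700 ≈ -4.3251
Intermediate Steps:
g = 7847 (g = 413*19 = 7847)
(g/(-122705))/r(-217) - 272795/64218 = (7847/(-122705))/((-180/(-217))) - 272795/64218 = (7847*(-1/122705))/((-180*(-1/217))) - 272795*1/64218 = -7847/(122705*180/217) - 272795/64218 = -7847/122705*217/180 - 272795/64218 = -1702799/22086900 - 272795/64218 = -92947670177/21490553700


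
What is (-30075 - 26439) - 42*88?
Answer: -60210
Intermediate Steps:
(-30075 - 26439) - 42*88 = -56514 - 3696 = -60210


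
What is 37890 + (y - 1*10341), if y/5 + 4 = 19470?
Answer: 124879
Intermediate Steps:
y = 97330 (y = -20 + 5*19470 = -20 + 97350 = 97330)
37890 + (y - 1*10341) = 37890 + (97330 - 1*10341) = 37890 + (97330 - 10341) = 37890 + 86989 = 124879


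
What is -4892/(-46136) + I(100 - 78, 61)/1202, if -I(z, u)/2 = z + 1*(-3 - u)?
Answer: 1219451/6931934 ≈ 0.17592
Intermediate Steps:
I(z, u) = 6 - 2*z + 2*u (I(z, u) = -2*(z + 1*(-3 - u)) = -2*(z + (-3 - u)) = -2*(-3 + z - u) = 6 - 2*z + 2*u)
-4892/(-46136) + I(100 - 78, 61)/1202 = -4892/(-46136) + (6 - 2*(100 - 78) + 2*61)/1202 = -4892*(-1/46136) + (6 - 2*22 + 122)*(1/1202) = 1223/11534 + (6 - 44 + 122)*(1/1202) = 1223/11534 + 84*(1/1202) = 1223/11534 + 42/601 = 1219451/6931934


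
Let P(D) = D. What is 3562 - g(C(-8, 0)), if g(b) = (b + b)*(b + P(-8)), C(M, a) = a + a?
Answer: 3562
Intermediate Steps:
C(M, a) = 2*a
g(b) = 2*b*(-8 + b) (g(b) = (b + b)*(b - 8) = (2*b)*(-8 + b) = 2*b*(-8 + b))
3562 - g(C(-8, 0)) = 3562 - 2*2*0*(-8 + 2*0) = 3562 - 2*0*(-8 + 0) = 3562 - 2*0*(-8) = 3562 - 1*0 = 3562 + 0 = 3562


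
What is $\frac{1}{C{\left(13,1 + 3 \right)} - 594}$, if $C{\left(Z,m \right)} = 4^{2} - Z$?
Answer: $- \frac{1}{591} \approx -0.001692$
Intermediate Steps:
$C{\left(Z,m \right)} = 16 - Z$
$\frac{1}{C{\left(13,1 + 3 \right)} - 594} = \frac{1}{\left(16 - 13\right) - 594} = \frac{1}{3 - 594} = \frac{1}{-591} = - \frac{1}{591}$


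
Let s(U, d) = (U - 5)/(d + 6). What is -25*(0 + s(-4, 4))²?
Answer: -81/4 ≈ -20.250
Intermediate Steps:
s(U, d) = (-5 + U)/(6 + d)
-25*(0 + s(-4, 4))² = -25*(0 + (-5 - 4)/(6 + 4))² = -25*(0 - 9/10)² = -25*(-9/10)² = -25*81/100 = -81/4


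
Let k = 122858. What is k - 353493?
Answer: -230635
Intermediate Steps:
k - 353493 = 122858 - 353493 = -230635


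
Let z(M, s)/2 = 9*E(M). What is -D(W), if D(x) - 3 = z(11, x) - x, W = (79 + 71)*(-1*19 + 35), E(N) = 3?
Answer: 2343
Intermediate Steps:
z(M, s) = 54 (z(M, s) = 2*(9*3) = 2*27 = 54)
W = 2400 (W = 150*(-19 + 35) = 150*16 = 2400)
D(x) = 57 - x (D(x) = 3 + (54 - x) = 57 - x)
-D(W) = -(57 - 1*2400) = -(57 - 2400) = -1*(-2343) = 2343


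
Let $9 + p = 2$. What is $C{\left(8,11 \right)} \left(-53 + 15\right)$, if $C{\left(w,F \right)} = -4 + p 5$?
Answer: $1482$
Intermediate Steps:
$p = -7$ ($p = -9 + 2 = -7$)
$C{\left(w,F \right)} = -39$ ($C{\left(w,F \right)} = -4 - 35 = -39$)
$C{\left(8,11 \right)} \left(-53 + 15\right) = - 39 \left(-53 + 15\right) = \left(-39\right) \left(-38\right) = 1482$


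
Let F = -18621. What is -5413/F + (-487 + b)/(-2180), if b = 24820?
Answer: -441304453/40593780 ≈ -10.871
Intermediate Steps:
-5413/F + (-487 + b)/(-2180) = -5413/(-18621) + (-487 + 24820)/(-2180) = -5413*(-1/18621) + 24333*(-1/2180) = 5413/18621 - 24333/2180 = -441304453/40593780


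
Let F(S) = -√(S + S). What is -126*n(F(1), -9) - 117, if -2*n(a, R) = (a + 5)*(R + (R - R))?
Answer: -2952 + 567*√2 ≈ -2150.1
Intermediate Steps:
F(S) = -√2*√S (F(S) = -√(2*S) = -√2*√S)
n(a, R) = -R*(5 + a)/2 (n(a, R) = -(a + 5)*(R + (R - R))/2 = -(5 + a)*(R + 0)/2 = -(5 + a)*R/2 = -R*(5 + a)/2)
-126*n(F(1), -9) - 117 = -(-63)*(-9)*(5 - √2*√1) - 117 = -(-63)*(-9)*(5 - 1*√2*1) - 117 = -(-63)*(-9)*(5 - √2) - 117 = -126*(45/2 - 9*√2/2) - 117 = (-2835 + 567*√2) - 117 = -2952 + 567*√2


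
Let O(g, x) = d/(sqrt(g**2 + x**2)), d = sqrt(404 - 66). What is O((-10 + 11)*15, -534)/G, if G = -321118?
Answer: -13*sqrt(63418)/30546991986 ≈ -1.0717e-7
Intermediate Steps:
d = 13*sqrt(2) (d = sqrt(338) = 13*sqrt(2) ≈ 18.385)
O(g, x) = 13*sqrt(2)/sqrt(g**2 + x**2) (O(g, x) = (13*sqrt(2))/(sqrt(g**2 + x**2)) = (13*sqrt(2))/sqrt(g**2 + x**2) = 13*sqrt(2)/sqrt(g**2 + x**2))
O((-10 + 11)*15, -534)/G = (13*sqrt(2)/sqrt(((-10 + 11)*15)**2 + (-534)**2))/(-321118) = (13*sqrt(2)/sqrt((1*15)**2 + 285156))*(-1/321118) = (13*sqrt(2)/sqrt(15**2 + 285156))*(-1/321118) = (13*sqrt(2)/sqrt(225 + 285156))*(-1/321118) = (13*sqrt(2)/sqrt(285381))*(-1/321118) = (13*sqrt(2)*(sqrt(31709)/95127))*(-1/321118) = (13*sqrt(63418)/95127)*(-1/321118) = -13*sqrt(63418)/30546991986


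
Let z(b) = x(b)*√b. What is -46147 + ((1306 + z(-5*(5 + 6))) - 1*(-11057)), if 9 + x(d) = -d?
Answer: -33784 + 46*I*√55 ≈ -33784.0 + 341.15*I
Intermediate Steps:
x(d) = -9 - d
z(b) = √b*(-9 - b) (z(b) = (-9 - b)*√b = √b*(-9 - b))
-46147 + ((1306 + z(-5*(5 + 6))) - 1*(-11057)) = -46147 + ((1306 + √(-5*(5 + 6))*(-9 - (-5)*(5 + 6))) - 1*(-11057)) = -46147 + ((1306 + √(-5*11)*(-9 - (-5)*11)) + 11057) = -46147 + ((1306 + √(-55)*(-9 - 1*(-55))) + 11057) = -46147 + ((1306 + (I*√55)*(-9 + 55)) + 11057) = -46147 + ((1306 + (I*√55)*46) + 11057) = -46147 + ((1306 + 46*I*√55) + 11057) = -46147 + (12363 + 46*I*√55) = -33784 + 46*I*√55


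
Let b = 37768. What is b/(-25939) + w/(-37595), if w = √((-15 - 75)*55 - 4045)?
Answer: -37768/25939 - I*√8995/37595 ≈ -1.456 - 0.0025227*I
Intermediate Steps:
w = I*√8995 (w = √(-90*55 - 4045) = √(-4950 - 4045) = √(-8995) = I*√8995 ≈ 94.842*I)
b/(-25939) + w/(-37595) = 37768/(-25939) + (I*√8995)/(-37595) = 37768*(-1/25939) + (I*√8995)*(-1/37595) = -37768/25939 - I*√8995/37595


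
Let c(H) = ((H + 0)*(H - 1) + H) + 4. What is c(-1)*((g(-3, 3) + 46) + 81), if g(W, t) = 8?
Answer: 675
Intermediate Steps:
c(H) = 4 + H + H*(-1 + H) (c(H) = (H*(-1 + H) + H) + 4 = (H + H*(-1 + H)) + 4 = 4 + H + H*(-1 + H))
c(-1)*((g(-3, 3) + 46) + 81) = (4 + (-1)²)*((8 + 46) + 81) = (4 + 1)*(54 + 81) = 5*135 = 675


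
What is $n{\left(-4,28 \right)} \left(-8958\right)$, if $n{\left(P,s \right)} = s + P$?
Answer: $-214992$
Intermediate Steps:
$n{\left(P,s \right)} = P + s$
$n{\left(-4,28 \right)} \left(-8958\right) = \left(-4 + 28\right) \left(-8958\right) = 24 \left(-8958\right) = -214992$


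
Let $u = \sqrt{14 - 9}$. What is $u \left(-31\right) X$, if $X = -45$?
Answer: $1395 \sqrt{5} \approx 3119.3$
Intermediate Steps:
$u = \sqrt{5} \approx 2.2361$
$u \left(-31\right) X = \sqrt{5} \left(-31\right) \left(-45\right) = - 31 \sqrt{5} \left(-45\right) = 1395 \sqrt{5}$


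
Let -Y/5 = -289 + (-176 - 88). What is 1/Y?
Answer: 1/2765 ≈ 0.00036166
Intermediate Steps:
Y = 2765 (Y = -5*(-289 + (-176 - 88)) = -5*(-289 - 264) = -5*(-553) = 2765)
1/Y = 1/2765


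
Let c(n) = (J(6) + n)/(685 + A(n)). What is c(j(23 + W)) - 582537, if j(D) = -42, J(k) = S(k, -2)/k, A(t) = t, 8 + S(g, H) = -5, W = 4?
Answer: -2247428011/3858 ≈ -5.8254e+5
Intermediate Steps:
S(g, H) = -13 (S(g, H) = -8 - 5 = -13)
J(k) = -13/k
c(n) = (-13/6 + n)/(685 + n)
c(j(23 + W)) - 582537 = (-13/6 - 42)/(685 - 42) - 582537 = -265/6/643 - 582537 = (1/643)*(-265/6) - 582537 = -265/3858 - 582537 = -2247428011/3858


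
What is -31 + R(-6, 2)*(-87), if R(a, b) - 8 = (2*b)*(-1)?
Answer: -379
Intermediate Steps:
R(a, b) = 8 - 2*b (R(a, b) = 8 + (2*b)*(-1) = 8 - 2*b)
-31 + R(-6, 2)*(-87) = -31 + (8 - 2*2)*(-87) = -31 + (8 - 4)*(-87) = -31 + 4*(-87) = -31 - 348 = -379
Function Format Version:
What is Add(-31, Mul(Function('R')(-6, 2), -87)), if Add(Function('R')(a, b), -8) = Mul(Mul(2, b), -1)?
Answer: -379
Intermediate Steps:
Function('R')(a, b) = Add(8, Mul(-2, b)) (Function('R')(a, b) = Add(8, Mul(Mul(2, b), -1)) = Add(8, Mul(-2, b)))
Add(-31, Mul(Function('R')(-6, 2), -87)) = Add(-31, Mul(Add(8, Mul(-2, 2)), -87)) = Add(-31, Mul(Add(8, -4), -87)) = Add(-31, Mul(4, -87)) = Add(-31, -348) = -379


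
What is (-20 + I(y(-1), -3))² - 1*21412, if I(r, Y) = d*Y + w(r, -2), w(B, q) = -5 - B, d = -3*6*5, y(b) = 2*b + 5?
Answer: 37152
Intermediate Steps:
y(b) = 5 + 2*b
d = -90 (d = -18*5 = -90)
I(r, Y) = -5 - r - 90*Y (I(r, Y) = -90*Y + (-5 - r) = -5 - r - 90*Y)
(-20 + I(y(-1), -3))² - 1*21412 = (-20 + (-5 - (5 + 2*(-1)) - 90*(-3)))² - 1*21412 = (-20 + (-5 - (5 - 2) + 270))² - 21412 = (-20 + (-5 - 1*3 + 270))² - 21412 = (-20 + (-5 - 3 + 270))² - 21412 = (-20 + 262)² - 21412 = 242² - 21412 = 58564 - 21412 = 37152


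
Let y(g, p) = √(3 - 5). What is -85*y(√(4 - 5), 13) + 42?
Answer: 42 - 85*I*√2 ≈ 42.0 - 120.21*I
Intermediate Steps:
y(g, p) = I*√2 (y(g, p) = √(-2) = I*√2)
-85*y(√(4 - 5), 13) + 42 = -85*I*√2 + 42 = 42 - 85*I*√2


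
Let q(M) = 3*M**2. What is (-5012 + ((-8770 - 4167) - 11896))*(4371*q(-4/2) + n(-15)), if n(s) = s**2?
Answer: -1572145065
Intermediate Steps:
(-5012 + ((-8770 - 4167) - 11896))*(4371*q(-4/2) + n(-15)) = (-5012 + ((-8770 - 4167) - 11896))*(4371*(3*(-4/2)**2) + (-15)**2) = (-5012 + (-12937 - 11896))*(4371*(3*(-4*1/2)**2) + 225) = (-5012 - 24833)*(4371*(3*(-2)**2) + 225) = -29845*(4371*(3*4) + 225) = -29845*(4371*12 + 225) = -29845*(52452 + 225) = -29845*52677 = -1572145065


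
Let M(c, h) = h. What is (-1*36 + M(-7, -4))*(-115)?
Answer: 4600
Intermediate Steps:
(-1*36 + M(-7, -4))*(-115) = (-1*36 - 4)*(-115) = (-36 - 4)*(-115) = -40*(-115) = 4600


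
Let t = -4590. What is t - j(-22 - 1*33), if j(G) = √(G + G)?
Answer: -4590 - I*√110 ≈ -4590.0 - 10.488*I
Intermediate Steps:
j(G) = √2*√G (j(G) = √(2*G) = √2*√G)
t - j(-22 - 1*33) = -4590 - √2*√(-22 - 1*33) = -4590 - √2*√(-22 - 33) = -4590 - √2*√(-55) = -4590 - √2*I*√55 = -4590 - I*√110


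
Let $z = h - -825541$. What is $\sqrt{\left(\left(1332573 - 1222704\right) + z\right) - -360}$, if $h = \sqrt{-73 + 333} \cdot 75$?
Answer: $\sqrt{935770 + 150 \sqrt{65}} \approx 967.98$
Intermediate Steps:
$h = 150 \sqrt{65}$ ($h = \sqrt{260} \cdot 75 = 2 \sqrt{65} \cdot 75 = 150 \sqrt{65} \approx 1209.3$)
$z = 825541 + 150 \sqrt{65}$ ($z = 150 \sqrt{65} - -825541 = 150 \sqrt{65} + 825541 = 825541 + 150 \sqrt{65} \approx 8.2675 \cdot 10^{5}$)
$\sqrt{\left(\left(1332573 - 1222704\right) + z\right) - -360} = \sqrt{\left(\left(1332573 - 1222704\right) + \left(825541 + 150 \sqrt{65}\right)\right) - -360} = \sqrt{\left(109869 + \left(825541 + 150 \sqrt{65}\right)\right) + 360} = \sqrt{\left(935410 + 150 \sqrt{65}\right) + 360} = \sqrt{935770 + 150 \sqrt{65}}$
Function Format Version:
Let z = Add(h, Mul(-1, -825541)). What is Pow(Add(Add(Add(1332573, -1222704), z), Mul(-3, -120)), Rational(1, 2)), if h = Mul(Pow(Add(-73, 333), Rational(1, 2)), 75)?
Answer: Pow(Add(935770, Mul(150, Pow(65, Rational(1, 2)))), Rational(1, 2)) ≈ 967.98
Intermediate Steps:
h = Mul(150, Pow(65, Rational(1, 2))) (h = Mul(Pow(260, Rational(1, 2)), 75) = Mul(Mul(2, Pow(65, Rational(1, 2))), 75) = Mul(150, Pow(65, Rational(1, 2))) ≈ 1209.3)
z = Add(825541, Mul(150, Pow(65, Rational(1, 2)))) (z = Add(Mul(150, Pow(65, Rational(1, 2))), Mul(-1, -825541)) = Add(Mul(150, Pow(65, Rational(1, 2))), 825541) = Add(825541, Mul(150, Pow(65, Rational(1, 2)))) ≈ 8.2675e+5)
Pow(Add(Add(Add(1332573, -1222704), z), Mul(-3, -120)), Rational(1, 2)) = Pow(Add(Add(Add(1332573, -1222704), Add(825541, Mul(150, Pow(65, Rational(1, 2))))), Mul(-3, -120)), Rational(1, 2)) = Pow(Add(Add(109869, Add(825541, Mul(150, Pow(65, Rational(1, 2))))), 360), Rational(1, 2)) = Pow(Add(Add(935410, Mul(150, Pow(65, Rational(1, 2)))), 360), Rational(1, 2)) = Pow(Add(935770, Mul(150, Pow(65, Rational(1, 2)))), Rational(1, 2))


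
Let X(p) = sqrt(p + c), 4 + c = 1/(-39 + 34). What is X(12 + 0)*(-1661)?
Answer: -1661*sqrt(195)/5 ≈ -4638.9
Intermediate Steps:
c = -21/5 (c = -4 + 1/(-39 + 34) = -4 + 1/(-5) = -4 - 1/5 = -21/5 ≈ -4.2000)
X(p) = sqrt(-21/5 + p) (X(p) = sqrt(p - 21/5) = sqrt(-21/5 + p))
X(12 + 0)*(-1661) = (sqrt(-105 + 25*(12 + 0))/5)*(-1661) = (sqrt(-105 + 25*12)/5)*(-1661) = (sqrt(-105 + 300)/5)*(-1661) = (sqrt(195)/5)*(-1661) = -1661*sqrt(195)/5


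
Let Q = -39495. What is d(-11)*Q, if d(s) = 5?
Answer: -197475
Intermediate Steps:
d(-11)*Q = 5*(-39495) = -197475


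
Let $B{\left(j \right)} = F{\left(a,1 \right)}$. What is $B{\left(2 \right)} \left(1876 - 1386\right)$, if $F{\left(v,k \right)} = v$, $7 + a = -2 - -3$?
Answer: $-2940$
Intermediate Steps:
$a = -6$ ($a = -7 - -1 = -7 + \left(-2 + 3\right) = -7 + 1 = -6$)
$B{\left(j \right)} = -6$
$B{\left(2 \right)} \left(1876 - 1386\right) = - 6 \left(1876 - 1386\right) = \left(-6\right) 490 = -2940$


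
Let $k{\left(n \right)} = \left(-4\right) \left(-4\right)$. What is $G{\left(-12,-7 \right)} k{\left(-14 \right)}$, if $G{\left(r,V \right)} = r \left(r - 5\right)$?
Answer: $3264$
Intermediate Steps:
$k{\left(n \right)} = 16$
$G{\left(r,V \right)} = r \left(-5 + r\right)$
$G{\left(-12,-7 \right)} k{\left(-14 \right)} = - 12 \left(-5 - 12\right) 16 = \left(-12\right) \left(-17\right) 16 = 204 \cdot 16 = 3264$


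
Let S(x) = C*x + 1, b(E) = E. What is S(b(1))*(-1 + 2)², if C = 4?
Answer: 5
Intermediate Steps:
S(x) = 1 + 4*x (S(x) = 4*x + 1 = 1 + 4*x)
S(b(1))*(-1 + 2)² = (1 + 4*1)*(-1 + 2)² = (1 + 4)*1² = 5*1 = 5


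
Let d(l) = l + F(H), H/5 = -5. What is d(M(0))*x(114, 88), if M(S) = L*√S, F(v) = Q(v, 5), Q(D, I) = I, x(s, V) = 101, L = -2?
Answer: 505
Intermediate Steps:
H = -25 (H = 5*(-5) = -25)
F(v) = 5
M(S) = -2*√S
d(l) = 5 + l (d(l) = l + 5 = 5 + l)
d(M(0))*x(114, 88) = (5 - 2*√0)*101 = (5 - 2*0)*101 = (5 + 0)*101 = 5*101 = 505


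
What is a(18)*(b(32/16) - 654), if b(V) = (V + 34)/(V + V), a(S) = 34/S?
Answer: -3655/3 ≈ -1218.3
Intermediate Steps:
b(V) = (34 + V)/(2*V) (b(V) = (34 + V)/((2*V)) = (34 + V)*(1/(2*V)) = (34 + V)/(2*V))
a(18)*(b(32/16) - 654) = (34/18)*((34 + 32/16)/(2*((32/16))) - 654) = (34*(1/18))*((34 + 32*(1/16))/(2*((32*(1/16)))) - 654) = 17*((1/2)*(34 + 2)/2 - 654)/9 = 17*((1/2)*(1/2)*36 - 654)/9 = 17*(9 - 654)/9 = (17/9)*(-645) = -3655/3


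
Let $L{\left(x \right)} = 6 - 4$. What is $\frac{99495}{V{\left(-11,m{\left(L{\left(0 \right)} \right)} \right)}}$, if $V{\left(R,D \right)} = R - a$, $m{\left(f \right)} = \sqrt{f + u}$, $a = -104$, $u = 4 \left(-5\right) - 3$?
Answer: $\frac{33165}{31} \approx 1069.8$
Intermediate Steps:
$u = -23$ ($u = -20 - 3 = -23$)
$L{\left(x \right)} = 2$ ($L{\left(x \right)} = 6 - 4 = 2$)
$m{\left(f \right)} = \sqrt{-23 + f}$ ($m{\left(f \right)} = \sqrt{f - 23} = \sqrt{-23 + f}$)
$V{\left(R,D \right)} = 104 + R$ ($V{\left(R,D \right)} = R - -104 = R + 104 = 104 + R$)
$\frac{99495}{V{\left(-11,m{\left(L{\left(0 \right)} \right)} \right)}} = \frac{99495}{104 - 11} = \frac{99495}{93} = 99495 \cdot \frac{1}{93} = \frac{33165}{31}$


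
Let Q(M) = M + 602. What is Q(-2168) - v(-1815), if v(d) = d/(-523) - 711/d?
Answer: -496727916/316415 ≈ -1569.9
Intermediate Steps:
Q(M) = 602 + M
v(d) = -711/d - d/523 (v(d) = d*(-1/523) - 711/d = -d/523 - 711/d = -711/d - d/523)
Q(-2168) - v(-1815) = (602 - 2168) - (-711/(-1815) - 1/523*(-1815)) = -1566 - (-711*(-1/1815) + 1815/523) = -1566 - (237/605 + 1815/523) = -1566 - 1*1222026/316415 = -1566 - 1222026/316415 = -496727916/316415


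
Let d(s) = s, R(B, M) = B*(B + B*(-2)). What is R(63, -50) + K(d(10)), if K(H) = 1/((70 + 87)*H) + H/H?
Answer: -6229759/1570 ≈ -3968.0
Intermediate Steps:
R(B, M) = -B² (R(B, M) = B*(B - 2*B) = B*(-B) = -B²)
K(H) = 1 + 1/(157*H) (K(H) = 1/(157*H) + 1 = 1 + 1/(157*H))
R(63, -50) + K(d(10)) = -1*63² + (1/157 + 10)/10 = -1*3969 + (⅒)*(1571/157) = -3969 + 1571/1570 = -6229759/1570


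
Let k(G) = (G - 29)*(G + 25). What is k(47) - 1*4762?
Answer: -3466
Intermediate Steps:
k(G) = (-29 + G)*(25 + G)
k(47) - 1*4762 = (-725 + 47² - 4*47) - 1*4762 = (-725 + 2209 - 188) - 4762 = 1296 - 4762 = -3466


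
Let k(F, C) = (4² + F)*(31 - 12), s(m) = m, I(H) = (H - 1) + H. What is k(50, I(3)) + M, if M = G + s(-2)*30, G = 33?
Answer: 1227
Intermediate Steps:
I(H) = -1 + 2*H (I(H) = (-1 + H) + H = -1 + 2*H)
M = -27 (M = 33 - 2*30 = 33 - 60 = -27)
k(F, C) = 304 + 19*F (k(F, C) = (16 + F)*19 = 304 + 19*F)
k(50, I(3)) + M = (304 + 19*50) - 27 = (304 + 950) - 27 = 1254 - 27 = 1227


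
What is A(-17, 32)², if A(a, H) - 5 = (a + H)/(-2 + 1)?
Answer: 100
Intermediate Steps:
A(a, H) = 5 - H - a (A(a, H) = 5 + (a + H)/(-2 + 1) = 5 + (H + a)/(-1) = 5 + (H + a)*(-1) = 5 + (-H - a) = 5 - H - a)
A(-17, 32)² = (5 - 1*32 - 1*(-17))² = (5 - 32 + 17)² = (-10)² = 100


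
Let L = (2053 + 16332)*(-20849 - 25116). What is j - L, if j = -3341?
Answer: 845063184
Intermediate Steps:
L = -845066525 (L = 18385*(-45965) = -845066525)
j - L = -3341 - 1*(-845066525) = -3341 + 845066525 = 845063184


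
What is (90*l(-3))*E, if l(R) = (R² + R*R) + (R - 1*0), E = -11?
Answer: -14850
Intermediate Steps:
l(R) = R + 2*R² (l(R) = (R² + R²) + (R + 0) = 2*R² + R = R + 2*R²)
(90*l(-3))*E = (90*(-3*(1 + 2*(-3))))*(-11) = (90*(-3*(1 - 6)))*(-11) = (90*(-3*(-5)))*(-11) = (90*15)*(-11) = 1350*(-11) = -14850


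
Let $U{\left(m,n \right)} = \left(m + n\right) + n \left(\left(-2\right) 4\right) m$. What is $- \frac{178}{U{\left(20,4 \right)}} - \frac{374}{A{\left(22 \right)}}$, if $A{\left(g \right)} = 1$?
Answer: $- \frac{115103}{308} \approx -373.71$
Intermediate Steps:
$U{\left(m,n \right)} = m + n - 8 m n$ ($U{\left(m,n \right)} = \left(m + n\right) + n \left(-8\right) m = \left(m + n\right) + - 8 n m = \left(m + n\right) - 8 m n = m + n - 8 m n$)
$- \frac{178}{U{\left(20,4 \right)}} - \frac{374}{A{\left(22 \right)}} = - \frac{178}{20 + 4 - 160 \cdot 4} - \frac{374}{1} = - \frac{178}{20 + 4 - 640} - 374 = - \frac{178}{-616} - 374 = \left(-178\right) \left(- \frac{1}{616}\right) - 374 = \frac{89}{308} - 374 = - \frac{115103}{308}$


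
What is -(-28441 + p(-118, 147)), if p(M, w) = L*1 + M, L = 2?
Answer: 28557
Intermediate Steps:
p(M, w) = 2 + M (p(M, w) = 2*1 + M = 2 + M)
-(-28441 + p(-118, 147)) = -(-28441 + (2 - 118)) = -(-28441 - 116) = -1*(-28557) = 28557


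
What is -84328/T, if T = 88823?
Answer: -84328/88823 ≈ -0.94939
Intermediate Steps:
-84328/T = -84328/88823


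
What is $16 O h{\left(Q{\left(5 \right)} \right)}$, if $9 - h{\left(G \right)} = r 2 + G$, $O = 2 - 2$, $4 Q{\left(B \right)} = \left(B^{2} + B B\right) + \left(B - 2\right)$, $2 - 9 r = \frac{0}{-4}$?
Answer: $0$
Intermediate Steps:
$r = \frac{2}{9}$ ($r = \frac{2}{9} - \frac{0 \frac{1}{-4}}{9} = \frac{2}{9} - \frac{0 \left(- \frac{1}{4}\right)}{9} = \frac{2}{9} - 0 = \frac{2}{9} + 0 = \frac{2}{9} \approx 0.22222$)
$Q{\left(B \right)} = - \frac{1}{2} + \frac{B^{2}}{2} + \frac{B}{4}$ ($Q{\left(B \right)} = \frac{\left(B^{2} + B B\right) + \left(B - 2\right)}{4} = \frac{\left(B^{2} + B^{2}\right) + \left(B - 2\right)}{4} = \frac{2 B^{2} + \left(-2 + B\right)}{4} = \frac{-2 + B + 2 B^{2}}{4} = - \frac{1}{2} + \frac{B^{2}}{2} + \frac{B}{4}$)
$O = 0$
$h{\left(G \right)} = \frac{77}{9} - G$ ($h{\left(G \right)} = 9 - \left(\frac{2}{9} \cdot 2 + G\right) = 9 - \left(\frac{4}{9} + G\right) = \frac{77}{9} - G$)
$16 O h{\left(Q{\left(5 \right)} \right)} = 16 \cdot 0 \left(\frac{77}{9} - \left(- \frac{1}{2} + \frac{5^{2}}{2} + \frac{1}{4} \cdot 5\right)\right) = 0 \left(\frac{77}{9} - \left(- \frac{1}{2} + \frac{1}{2} \cdot 25 + \frac{5}{4}\right)\right) = 0 \left(\frac{77}{9} - \left(- \frac{1}{2} + \frac{25}{2} + \frac{5}{4}\right)\right) = 0 \left(\frac{77}{9} - \frac{53}{4}\right) = 0 \left(- \frac{169}{36}\right) = 0$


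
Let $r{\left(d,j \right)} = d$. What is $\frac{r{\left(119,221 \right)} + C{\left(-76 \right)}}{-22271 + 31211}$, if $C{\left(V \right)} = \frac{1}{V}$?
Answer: $\frac{9043}{679440} \approx 0.013309$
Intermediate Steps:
$\frac{r{\left(119,221 \right)} + C{\left(-76 \right)}}{-22271 + 31211} = \frac{119 + \frac{1}{-76}}{-22271 + 31211} = \frac{119 - \frac{1}{76}}{8940} = \frac{9043}{76} \cdot \frac{1}{8940} = \frac{9043}{679440}$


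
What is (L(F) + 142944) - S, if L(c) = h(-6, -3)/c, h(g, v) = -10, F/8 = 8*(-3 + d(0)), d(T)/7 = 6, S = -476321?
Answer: 772842715/1248 ≈ 6.1927e+5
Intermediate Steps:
d(T) = 42 (d(T) = 7*6 = 42)
F = 2496 (F = 8*(8*(-3 + 42)) = 8*(8*39) = 8*312 = 2496)
L(c) = -10/c
(L(F) + 142944) - S = (-10/2496 + 142944) - 1*(-476321) = (-10*1/2496 + 142944) + 476321 = (-5/1248 + 142944) + 476321 = 178394107/1248 + 476321 = 772842715/1248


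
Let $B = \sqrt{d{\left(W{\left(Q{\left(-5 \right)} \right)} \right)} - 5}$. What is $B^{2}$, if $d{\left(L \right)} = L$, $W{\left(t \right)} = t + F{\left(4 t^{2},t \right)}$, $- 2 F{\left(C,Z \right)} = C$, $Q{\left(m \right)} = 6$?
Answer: $-71$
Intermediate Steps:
$F{\left(C,Z \right)} = - \frac{C}{2}$
$W{\left(t \right)} = t - 2 t^{2}$ ($W{\left(t \right)} = t - \frac{4 t^{2}}{2} = t - 2 t^{2}$)
$B = i \sqrt{71}$ ($B = \sqrt{6 \left(1 - 12\right) - 5} = \sqrt{6 \left(-11\right) - 5} = \sqrt{-66 - 5} = \sqrt{-71} = i \sqrt{71} \approx 8.4261 i$)
$B^{2} = \left(i \sqrt{71}\right)^{2} = -71$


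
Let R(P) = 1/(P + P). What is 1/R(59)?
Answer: 118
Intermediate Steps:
R(P) = 1/(2*P)
1/R(59) = 1/((½)/59) = 1/((½)*(1/59)) = 1/(1/118) = 118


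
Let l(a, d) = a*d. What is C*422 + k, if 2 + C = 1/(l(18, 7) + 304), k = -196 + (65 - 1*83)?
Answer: -227259/215 ≈ -1057.0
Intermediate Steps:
k = -214 (k = -196 + (65 - 83) = -196 - 18 = -214)
C = -859/430 (C = -2 + 1/(18*7 + 304) = -2 + 1/(126 + 304) = -2 + 1/430 = -859/430 ≈ -1.9977)
C*422 + k = -859/430*422 - 214 = -181249/215 - 214 = -227259/215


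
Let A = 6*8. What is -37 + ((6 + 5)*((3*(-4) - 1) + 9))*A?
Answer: -2149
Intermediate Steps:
A = 48
-37 + ((6 + 5)*((3*(-4) - 1) + 9))*A = -37 + ((6 + 5)*((3*(-4) - 1) + 9))*48 = -37 + (11*((-12 - 1) + 9))*48 = -37 + (11*(-13 + 9))*48 = -37 + (11*(-4))*48 = -37 - 44*48 = -37 - 2112 = -2149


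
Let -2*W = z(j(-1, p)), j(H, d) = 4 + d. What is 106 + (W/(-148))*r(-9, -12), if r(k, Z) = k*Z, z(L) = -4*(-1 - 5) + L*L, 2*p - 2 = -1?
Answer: 36155/296 ≈ 122.15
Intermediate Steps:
p = 1/2 (p = 1 + (1/2)*(-1) = 1 - 1/2 = 1/2 ≈ 0.50000)
z(L) = 24 + L**2 (z(L) = -4*(-6) + L**2 = 24 + L**2)
r(k, Z) = Z*k
W = -177/8 (W = -(24 + (4 + 1/2)**2)/2 = -(24 + (9/2)**2)/2 = -(24 + 81/4)/2 = -1/2*177/4 = -177/8 ≈ -22.125)
106 + (W/(-148))*r(-9, -12) = 106 + (-177/8/(-148))*(-12*(-9)) = 106 - 177/8*(-1/148)*108 = 106 + (177/1184)*108 = 106 + 4779/296 = 36155/296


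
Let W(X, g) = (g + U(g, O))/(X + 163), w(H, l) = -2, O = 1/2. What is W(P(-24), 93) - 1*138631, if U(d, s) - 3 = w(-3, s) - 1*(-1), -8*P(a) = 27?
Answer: -177031027/1277 ≈ -1.3863e+5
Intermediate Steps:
O = ½ ≈ 0.50000
P(a) = -27/8 (P(a) = -⅛*27 = -27/8)
U(d, s) = 2 (U(d, s) = 3 + (-2 - 1*(-1)) = 3 + (-2 + 1) = 3 - 1 = 2)
W(X, g) = (2 + g)/(163 + X) (W(X, g) = (g + 2)/(X + 163) = (2 + g)/(163 + X))
W(P(-24), 93) - 1*138631 = (2 + 93)/(163 - 27/8) - 1*138631 = 95/(1277/8) - 138631 = (8/1277)*95 - 138631 = 760/1277 - 138631 = -177031027/1277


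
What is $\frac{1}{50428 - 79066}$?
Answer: $- \frac{1}{28638} \approx -3.4919 \cdot 10^{-5}$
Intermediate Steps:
$\frac{1}{50428 - 79066} = \frac{1}{-28638} = - \frac{1}{28638}$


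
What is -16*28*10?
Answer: -4480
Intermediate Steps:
-16*28*10 = -448*10 = -4480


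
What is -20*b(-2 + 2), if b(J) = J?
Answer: 0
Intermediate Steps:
-20*b(-2 + 2) = -20*(-2 + 2) = -20*0 = 0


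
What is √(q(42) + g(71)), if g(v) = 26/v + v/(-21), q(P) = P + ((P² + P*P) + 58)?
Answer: √8058635823/1491 ≈ 60.208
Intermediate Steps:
q(P) = 58 + P + 2*P² (q(P) = P + ((P² + P²) + 58) = P + (2*P² + 58) = P + (58 + 2*P²) = 58 + P + 2*P²)
g(v) = 26/v - v/21 (g(v) = 26/v + v*(-1/21) = 26/v - v/21)
√(q(42) + g(71)) = √((58 + 42 + 2*42²) + (26/71 - 1/21*71)) = √((58 + 42 + 2*1764) + (26*(1/71) - 71/21)) = √((58 + 42 + 3528) + (26/71 - 71/21)) = √(3628 - 4495/1491) = √(5404853/1491) = √8058635823/1491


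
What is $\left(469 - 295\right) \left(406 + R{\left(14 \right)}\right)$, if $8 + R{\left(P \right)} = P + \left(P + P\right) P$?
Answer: $139896$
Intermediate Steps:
$R{\left(P \right)} = -8 + P + 2 P^{2}$ ($R{\left(P \right)} = -8 + \left(P + \left(P + P\right) P\right) = -8 + \left(P + 2 P P\right) = -8 + \left(P + 2 P^{2}\right) = -8 + P + 2 P^{2}$)
$\left(469 - 295\right) \left(406 + R{\left(14 \right)}\right) = \left(469 - 295\right) \left(406 + \left(-8 + 14 + 2 \cdot 14^{2}\right)\right) = 174 \left(406 + \left(-8 + 14 + 2 \cdot 196\right)\right) = 174 \left(406 + \left(-8 + 14 + 392\right)\right) = 174 \left(406 + 398\right) = 174 \cdot 804 = 139896$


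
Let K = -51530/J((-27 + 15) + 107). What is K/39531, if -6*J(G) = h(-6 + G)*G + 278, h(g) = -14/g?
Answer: 2293085/77124981 ≈ 0.029732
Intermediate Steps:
J(G) = -139/3 + 7*G/(3*(-6 + G)) (J(G) = -((-14/(-6 + G))*G + 278)/6 = -(-14*G/(-6 + G) + 278)/6 = -(278 - 14*G/(-6 + G))/6 = -139/3 + 7*G/(3*(-6 + G)))
K = 2293085/1951 (K = -51530*(-6 + ((-27 + 15) + 107))/(2*(139 - 22*((-27 + 15) + 107))) = -51530*(-6 + (-12 + 107))/(2*(139 - 22*(-12 + 107))) = -51530*(-6 + 95)/(2*(139 - 22*95)) = -51530*89/(2*(139 - 2090)) = -51530/(2*(1/89)*(-1951)) = -51530/(-3902/89) = -51530*(-89/3902) = 2293085/1951 ≈ 1175.3)
K/39531 = (2293085/1951)/39531 = (2293085/1951)*(1/39531) = 2293085/77124981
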